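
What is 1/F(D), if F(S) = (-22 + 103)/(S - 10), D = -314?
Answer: -4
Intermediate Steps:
F(S) = 81/(-10 + S)
1/F(D) = 1/(81/(-10 - 314)) = 1/(81/(-324)) = 1/(81*(-1/324)) = 1/(-¼) = -4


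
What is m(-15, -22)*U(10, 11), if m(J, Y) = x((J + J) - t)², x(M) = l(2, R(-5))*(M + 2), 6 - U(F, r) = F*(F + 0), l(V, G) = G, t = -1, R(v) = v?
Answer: -1713150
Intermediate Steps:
U(F, r) = 6 - F² (U(F, r) = 6 - F*(F + 0) = 6 - F*F = 6 - F²)
x(M) = -10 - 5*M (x(M) = -5*(M + 2) = -5*(2 + M) = -10 - 5*M)
m(J, Y) = (-15 - 10*J)² (m(J, Y) = (-10 - 5*((J + J) - 1*(-1)))² = (-10 - 5*(2*J + 1))² = (-10 - 5*(1 + 2*J))² = (-10 + (-5 - 10*J))² = (-15 - 10*J)²)
m(-15, -22)*U(10, 11) = (25*(3 + 2*(-15))²)*(6 - 1*10²) = (25*(3 - 30)²)*(6 - 1*100) = (25*(-27)²)*(6 - 100) = (25*729)*(-94) = 18225*(-94) = -1713150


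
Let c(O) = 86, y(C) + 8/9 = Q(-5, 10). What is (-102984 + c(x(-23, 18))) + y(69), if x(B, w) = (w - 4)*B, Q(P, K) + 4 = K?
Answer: -926036/9 ≈ -1.0289e+5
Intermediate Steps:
Q(P, K) = -4 + K
y(C) = 46/9 (y(C) = -8/9 + (-4 + 10) = -8/9 + 6 = 46/9)
x(B, w) = B*(-4 + w) (x(B, w) = (-4 + w)*B = B*(-4 + w))
(-102984 + c(x(-23, 18))) + y(69) = (-102984 + 86) + 46/9 = -102898 + 46/9 = -926036/9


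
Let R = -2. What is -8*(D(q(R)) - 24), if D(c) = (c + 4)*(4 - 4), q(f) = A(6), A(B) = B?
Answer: 192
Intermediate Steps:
q(f) = 6
D(c) = 0 (D(c) = (4 + c)*0 = 0)
-8*(D(q(R)) - 24) = -8*(0 - 24) = -8*(-24) = 192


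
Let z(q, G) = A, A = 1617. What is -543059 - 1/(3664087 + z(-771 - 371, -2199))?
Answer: -1990693548537/3665704 ≈ -5.4306e+5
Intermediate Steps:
z(q, G) = 1617
-543059 - 1/(3664087 + z(-771 - 371, -2199)) = -543059 - 1/(3664087 + 1617) = -543059 - 1/3665704 = -1990693548537/3665704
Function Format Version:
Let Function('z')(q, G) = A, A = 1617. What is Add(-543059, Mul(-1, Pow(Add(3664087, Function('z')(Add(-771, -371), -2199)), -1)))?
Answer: Rational(-1990693548537, 3665704) ≈ -5.4306e+5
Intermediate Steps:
Function('z')(q, G) = 1617
Add(-543059, Mul(-1, Pow(Add(3664087, Function('z')(Add(-771, -371), -2199)), -1))) = Add(-543059, Mul(-1, Pow(Add(3664087, 1617), -1))) = Add(-543059, Mul(-1, Pow(3665704, -1))) = Add(-543059, Mul(-1, Rational(1, 3665704))) = Add(-543059, Rational(-1, 3665704)) = Rational(-1990693548537, 3665704)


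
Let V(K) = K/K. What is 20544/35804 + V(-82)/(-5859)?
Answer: 30082873/52443909 ≈ 0.57362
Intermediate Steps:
V(K) = 1
20544/35804 + V(-82)/(-5859) = 20544/35804 + 1/(-5859) = 20544*(1/35804) + 1*(-1/5859) = 5136/8951 - 1/5859 = 30082873/52443909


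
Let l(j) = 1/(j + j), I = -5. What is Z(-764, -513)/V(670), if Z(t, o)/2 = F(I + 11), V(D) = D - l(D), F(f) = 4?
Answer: 10720/897799 ≈ 0.011940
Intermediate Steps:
l(j) = 1/(2*j)
V(D) = D - 1/(2*D)
Z(t, o) = 8 (Z(t, o) = 2*4 = 8)
Z(-764, -513)/V(670) = 8/(670 - ½/670) = 8/(670 - ½*1/670) = 8/(670 - 1/1340) = 8/(897799/1340) = 8*(1340/897799) = 10720/897799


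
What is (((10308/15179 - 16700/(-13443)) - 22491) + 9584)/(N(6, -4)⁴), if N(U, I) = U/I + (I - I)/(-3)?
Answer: -42132768490160/16528155057 ≈ -2549.2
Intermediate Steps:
N(U, I) = U/I (N(U, I) = U/I + 0*(-⅓) = U/I + 0 = U/I)
(((10308/15179 - 16700/(-13443)) - 22491) + 9584)/(N(6, -4)⁴) = (((10308/15179 - 16700/(-13443)) - 22491) + 9584)/((6/(-4))⁴) = (((10308*(1/15179) - 16700*(-1/13443)) - 22491) + 9584)/((6*(-¼))⁴) = (((10308/15179 + 16700/13443) - 22491) + 9584)/((-3/2)⁴) = ((392059744/204051297 - 22491) + 9584)/(81/16) = (-4588925661083/204051297 + 9584)*(16/81) = -2633298030635/204051297*16/81 = -42132768490160/16528155057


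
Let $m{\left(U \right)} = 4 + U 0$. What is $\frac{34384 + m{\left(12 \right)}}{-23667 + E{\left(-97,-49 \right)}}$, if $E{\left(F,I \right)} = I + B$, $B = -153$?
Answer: $- \frac{34388}{23869} \approx -1.4407$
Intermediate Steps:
$E{\left(F,I \right)} = -153 + I$ ($E{\left(F,I \right)} = I - 153 = -153 + I$)
$m{\left(U \right)} = 4$ ($m{\left(U \right)} = 4 + 0 = 4$)
$\frac{34384 + m{\left(12 \right)}}{-23667 + E{\left(-97,-49 \right)}} = \frac{34384 + 4}{-23667 - 202} = \frac{34388}{-23667 - 202} = \frac{34388}{-23869} = 34388 \left(- \frac{1}{23869}\right) = - \frac{34388}{23869}$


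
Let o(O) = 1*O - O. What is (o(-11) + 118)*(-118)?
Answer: -13924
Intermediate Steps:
o(O) = 0 (o(O) = O - O = 0)
(o(-11) + 118)*(-118) = (0 + 118)*(-118) = 118*(-118) = -13924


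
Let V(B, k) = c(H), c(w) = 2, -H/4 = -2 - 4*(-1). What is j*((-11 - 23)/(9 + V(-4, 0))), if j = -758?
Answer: 25772/11 ≈ 2342.9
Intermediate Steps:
H = -8 (H = -4*(-2 - 4*(-1)) = -4*(-2 + 4) = -4*2 = -8)
V(B, k) = 2
j*((-11 - 23)/(9 + V(-4, 0))) = -758*(-11 - 23)/(9 + 2) = -(-25772)/11 = -758*(-34/11) = 25772/11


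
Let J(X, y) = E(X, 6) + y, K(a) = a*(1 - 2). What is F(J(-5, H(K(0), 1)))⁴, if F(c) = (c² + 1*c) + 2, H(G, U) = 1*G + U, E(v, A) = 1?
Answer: 4096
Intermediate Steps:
K(a) = -a (K(a) = a*(-1) = -a)
H(G, U) = G + U
J(X, y) = 1 + y
F(c) = 2 + c + c² (F(c) = (c² + c) + 2 = (c + c²) + 2 = 2 + c + c²)
F(J(-5, H(K(0), 1)))⁴ = (2 + (1 + (-1*0 + 1)) + (1 + (-1*0 + 1))²)⁴ = (2 + (1 + (0 + 1)) + (1 + (0 + 1))²)⁴ = (2 + (1 + 1) + (1 + 1)²)⁴ = (2 + 2 + 2²)⁴ = (2 + 2 + 4)⁴ = 8⁴ = 4096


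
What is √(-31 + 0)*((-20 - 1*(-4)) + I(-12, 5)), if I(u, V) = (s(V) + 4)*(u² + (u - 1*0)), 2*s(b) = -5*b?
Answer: -1138*I*√31 ≈ -6336.1*I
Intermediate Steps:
s(b) = -5*b/2 (s(b) = (-5*b)/2 = -5*b/2)
I(u, V) = (4 - 5*V/2)*(u + u²) (I(u, V) = (-5*V/2 + 4)*(u² + (u - 1*0)) = (4 - 5*V/2)*(u² + (u + 0)) = (4 - 5*V/2)*(u² + u) = (4 - 5*V/2)*(u + u²))
√(-31 + 0)*((-20 - 1*(-4)) + I(-12, 5)) = √(-31 + 0)*((-20 - 1*(-4)) + (½)*(-12)*(8 - 5*5 + 8*(-12) - 5*5*(-12))) = √(-31)*((-20 + 4) + (½)*(-12)*(8 - 25 - 96 + 300)) = (I*√31)*(-16 + (½)*(-12)*187) = (I*√31)*(-16 - 1122) = (I*√31)*(-1138) = -1138*I*√31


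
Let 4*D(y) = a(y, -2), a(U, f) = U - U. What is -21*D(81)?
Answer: 0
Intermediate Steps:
a(U, f) = 0
D(y) = 0 (D(y) = (¼)*0 = 0)
-21*D(81) = -21*0 = 0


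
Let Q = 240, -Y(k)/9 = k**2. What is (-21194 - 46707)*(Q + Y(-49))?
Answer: 1450976469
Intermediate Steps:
Y(k) = -9*k**2
(-21194 - 46707)*(Q + Y(-49)) = (-21194 - 46707)*(240 - 9*(-49)**2) = -67901*(240 - 9*2401) = -67901*(240 - 21609) = -67901*(-21369) = 1450976469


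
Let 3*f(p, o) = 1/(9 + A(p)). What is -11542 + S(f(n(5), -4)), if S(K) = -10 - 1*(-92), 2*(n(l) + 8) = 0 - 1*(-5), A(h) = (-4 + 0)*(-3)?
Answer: -11460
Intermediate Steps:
A(h) = 12 (A(h) = -4*(-3) = 12)
n(l) = -11/2 (n(l) = -8 + (0 - 1*(-5))/2 = -8 + (0 + 5)/2 = -8 + (1/2)*5 = -8 + 5/2 = -11/2)
f(p, o) = 1/63 (f(p, o) = 1/(3*(9 + 12)) = (1/3)/21 = (1/3)*(1/21) = 1/63)
S(K) = 82 (S(K) = -10 + 92 = 82)
-11542 + S(f(n(5), -4)) = -11542 + 82 = -11460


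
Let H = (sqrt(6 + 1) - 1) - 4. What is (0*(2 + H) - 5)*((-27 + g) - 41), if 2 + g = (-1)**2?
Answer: 345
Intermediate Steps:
H = -5 + sqrt(7) (H = (sqrt(7) - 1) - 4 = (-1 + sqrt(7)) - 4 = -5 + sqrt(7) ≈ -2.3542)
g = -1 (g = -2 + (-1)**2 = -2 + 1 = -1)
(0*(2 + H) - 5)*((-27 + g) - 41) = (0*(2 + (-5 + sqrt(7))) - 5)*((-27 - 1) - 41) = (0*(-3 + sqrt(7)) - 5)*(-28 - 41) = (0 - 5)*(-69) = -5*(-69) = 345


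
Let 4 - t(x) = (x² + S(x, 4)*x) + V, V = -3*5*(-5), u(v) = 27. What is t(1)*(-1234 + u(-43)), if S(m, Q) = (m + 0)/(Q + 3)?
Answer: 609535/7 ≈ 87076.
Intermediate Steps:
V = 75 (V = -15*(-5) = 75)
S(m, Q) = m/(3 + Q)
t(x) = -71 - 8*x²/7 (t(x) = 4 - ((x² + (x/(3 + 4))*x) + 75) = 4 - ((x² + (x/7)*x) + 75) = 4 - ((x² + x²/7) + 75) = 4 - (8*x²/7 + 75) = 4 - (75 + 8*x²/7) = 4 + (-75 - 8*x²/7) = -71 - 8*x²/7)
t(1)*(-1234 + u(-43)) = (-71 - 8/7*1²)*(-1234 + 27) = (-71 - 8/7*1)*(-1207) = (-71 - 8/7)*(-1207) = -505/7*(-1207) = 609535/7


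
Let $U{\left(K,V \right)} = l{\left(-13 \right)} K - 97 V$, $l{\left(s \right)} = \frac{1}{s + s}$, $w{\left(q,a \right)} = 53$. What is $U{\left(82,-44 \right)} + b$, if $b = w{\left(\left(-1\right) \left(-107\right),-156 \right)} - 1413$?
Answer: $\frac{37763}{13} \approx 2904.8$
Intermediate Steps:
$l{\left(s \right)} = \frac{1}{2 s}$
$U{\left(K,V \right)} = - 97 V - \frac{K}{26}$ ($U{\left(K,V \right)} = \frac{1}{2 \left(-13\right)} K - 97 V = \frac{1}{2} \left(- \frac{1}{13}\right) K - 97 V = - \frac{K}{26} - 97 V = - 97 V - \frac{K}{26}$)
$b = -1360$ ($b = 53 - 1413 = -1360$)
$U{\left(82,-44 \right)} + b = \left(\left(-97\right) \left(-44\right) - \frac{41}{13}\right) - 1360 = \left(4268 - \frac{41}{13}\right) - 1360 = \frac{55443}{13} - 1360 = \frac{37763}{13}$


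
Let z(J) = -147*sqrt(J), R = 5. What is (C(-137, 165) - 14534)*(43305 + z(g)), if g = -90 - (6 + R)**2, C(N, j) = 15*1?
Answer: -628745295 + 2134293*I*sqrt(211) ≈ -6.2875e+8 + 3.1002e+7*I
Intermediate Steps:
C(N, j) = 15
g = -211 (g = -90 - (6 + 5)**2 = -90 - 1*11**2 = -90 - 1*121 = -90 - 121 = -211)
(C(-137, 165) - 14534)*(43305 + z(g)) = (15 - 14534)*(43305 - 147*I*sqrt(211)) = -14519*(43305 - 147*I*sqrt(211)) = -628745295 + 2134293*I*sqrt(211)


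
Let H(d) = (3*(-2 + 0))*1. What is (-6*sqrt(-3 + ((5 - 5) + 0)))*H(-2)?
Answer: 36*I*sqrt(3) ≈ 62.354*I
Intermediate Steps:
H(d) = -6 (H(d) = (3*(-2))*1 = -6*1 = -6)
(-6*sqrt(-3 + ((5 - 5) + 0)))*H(-2) = -6*sqrt(-3 + ((5 - 5) + 0))*(-6) = -6*sqrt(-3 + (0 + 0))*(-6) = -6*sqrt(-3 + 0)*(-6) = -6*I*sqrt(3)*(-6) = 36*I*sqrt(3)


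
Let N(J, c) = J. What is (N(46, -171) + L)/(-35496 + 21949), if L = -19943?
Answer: 19897/13547 ≈ 1.4687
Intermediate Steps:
(N(46, -171) + L)/(-35496 + 21949) = (46 - 19943)/(-35496 + 21949) = -19897/(-13547) = -19897*(-1/13547) = 19897/13547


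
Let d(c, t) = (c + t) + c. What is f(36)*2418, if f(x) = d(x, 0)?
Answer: 174096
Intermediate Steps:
d(c, t) = t + 2*c
f(x) = 2*x (f(x) = 0 + 2*x = 2*x)
f(36)*2418 = (2*36)*2418 = 72*2418 = 174096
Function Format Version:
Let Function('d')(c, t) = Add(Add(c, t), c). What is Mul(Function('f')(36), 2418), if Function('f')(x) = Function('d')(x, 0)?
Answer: 174096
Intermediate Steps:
Function('d')(c, t) = Add(t, Mul(2, c))
Function('f')(x) = Mul(2, x) (Function('f')(x) = Add(0, Mul(2, x)) = Mul(2, x))
Mul(Function('f')(36), 2418) = Mul(Mul(2, 36), 2418) = Mul(72, 2418) = 174096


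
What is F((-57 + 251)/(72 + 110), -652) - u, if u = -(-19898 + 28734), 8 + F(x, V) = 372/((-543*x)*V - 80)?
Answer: 75775614347/8583553 ≈ 8828.0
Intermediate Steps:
F(x, V) = -8 + 372/(-80 - 543*V*x) (F(x, V) = -8 + 372/((-543*x)*V - 80) = -8 + 372/(-543*V*x - 80) = -8 + 372/(-80 - 543*V*x))
u = -8836 (u = -1*8836 = -8836)
F((-57 + 251)/(72 + 110), -652) - u = 4*(-253 - 1086*(-652)*(-57 + 251)/(72 + 110))/(80 + 543*(-652)*((-57 + 251)/(72 + 110))) - 1*(-8836) = 4*(-253 - 1086*(-652)*194/182)/(80 + 543*(-652)*(194/182)) + 8836 = 4*(-253 - 1086*(-652)*194*(1/182))/(80 + 543*(-652)*(194*(1/182))) + 8836 = 4*(-253 - 1086*(-652)*97/91)/(80 + 543*(-652)*(97/91)) + 8836 = 4*(-253 + 68682984/91)/(80 - 34341492/91) + 8836 = 4*(68659961/91)/(-34334212/91) + 8836 = 4*(-91/34334212)*(68659961/91) + 8836 = -68659961/8583553 + 8836 = 75775614347/8583553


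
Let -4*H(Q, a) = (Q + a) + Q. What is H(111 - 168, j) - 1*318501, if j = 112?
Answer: -637001/2 ≈ -3.1850e+5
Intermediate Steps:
H(Q, a) = -Q/2 - a/4 (H(Q, a) = -((Q + a) + Q)/4 = -(a + 2*Q)/4 = -Q/2 - a/4)
H(111 - 168, j) - 1*318501 = (-(111 - 168)/2 - ¼*112) - 1*318501 = (-½*(-57) - 28) - 318501 = (57/2 - 28) - 318501 = ½ - 318501 = -637001/2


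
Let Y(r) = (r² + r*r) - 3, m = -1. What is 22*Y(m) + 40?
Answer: 18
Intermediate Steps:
Y(r) = -3 + 2*r² (Y(r) = (r² + r²) - 3 = 2*r² - 3 = -3 + 2*r²)
22*Y(m) + 40 = 22*(-3 + 2*(-1)²) + 40 = 22*(-3 + 2*1) + 40 = 22*(-3 + 2) + 40 = 22*(-1) + 40 = -22 + 40 = 18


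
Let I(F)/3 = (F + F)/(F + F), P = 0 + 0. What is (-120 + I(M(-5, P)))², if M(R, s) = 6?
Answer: 13689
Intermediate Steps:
P = 0
I(F) = 3 (I(F) = 3*((F + F)/(F + F)) = 3*((2*F)/((2*F))) = 3*((2*F)*(1/(2*F))) = 3*1 = 3)
(-120 + I(M(-5, P)))² = (-120 + 3)² = (-117)² = 13689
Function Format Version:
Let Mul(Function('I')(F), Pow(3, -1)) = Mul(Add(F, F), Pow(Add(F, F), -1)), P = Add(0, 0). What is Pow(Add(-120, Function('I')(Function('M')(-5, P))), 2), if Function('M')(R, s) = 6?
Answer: 13689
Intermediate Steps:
P = 0
Function('I')(F) = 3 (Function('I')(F) = Mul(3, Mul(Add(F, F), Pow(Add(F, F), -1))) = Mul(3, Mul(Mul(2, F), Pow(Mul(2, F), -1))) = Mul(3, Mul(Mul(2, F), Mul(Rational(1, 2), Pow(F, -1)))) = Mul(3, 1) = 3)
Pow(Add(-120, Function('I')(Function('M')(-5, P))), 2) = Pow(Add(-120, 3), 2) = Pow(-117, 2) = 13689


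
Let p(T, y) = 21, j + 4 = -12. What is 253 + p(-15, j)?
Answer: 274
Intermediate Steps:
j = -16 (j = -4 - 12 = -16)
253 + p(-15, j) = 253 + 21 = 274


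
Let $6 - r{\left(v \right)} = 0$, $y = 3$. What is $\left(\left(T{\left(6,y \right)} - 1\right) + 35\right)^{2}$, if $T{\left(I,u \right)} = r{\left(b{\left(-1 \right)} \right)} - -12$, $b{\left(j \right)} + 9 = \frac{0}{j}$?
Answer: $2704$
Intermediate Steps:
$b{\left(j \right)} = -9$ ($b{\left(j \right)} = -9 + \frac{0}{j} = -9 + 0 = -9$)
$r{\left(v \right)} = 6$ ($r{\left(v \right)} = 6 - 0 = 6 + 0 = 6$)
$T{\left(I,u \right)} = 18$ ($T{\left(I,u \right)} = 6 - -12 = 6 + 12 = 18$)
$\left(\left(T{\left(6,y \right)} - 1\right) + 35\right)^{2} = \left(\left(18 - 1\right) + 35\right)^{2} = \left(17 + 35\right)^{2} = 52^{2} = 2704$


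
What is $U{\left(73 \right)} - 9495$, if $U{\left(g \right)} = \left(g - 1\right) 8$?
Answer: $-8919$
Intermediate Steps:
$U{\left(g \right)} = -8 + 8 g$ ($U{\left(g \right)} = \left(-1 + g\right) 8 = -8 + 8 g$)
$U{\left(73 \right)} - 9495 = \left(-8 + 8 \cdot 73\right) - 9495 = \left(-8 + 584\right) - 9495 = 576 - 9495 = -8919$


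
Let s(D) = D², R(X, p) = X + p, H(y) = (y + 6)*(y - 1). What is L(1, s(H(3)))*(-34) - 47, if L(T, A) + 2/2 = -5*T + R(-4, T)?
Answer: 259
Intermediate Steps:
H(y) = (-1 + y)*(6 + y) (H(y) = (6 + y)*(-1 + y) = (-1 + y)*(6 + y))
L(T, A) = -5 - 4*T (L(T, A) = -1 + (-5*T + (-4 + T)) = -1 + (-4 - 4*T) = -5 - 4*T)
L(1, s(H(3)))*(-34) - 47 = (-5 - 4*1)*(-34) - 47 = (-5 - 4)*(-34) - 47 = -9*(-34) - 47 = 306 - 47 = 259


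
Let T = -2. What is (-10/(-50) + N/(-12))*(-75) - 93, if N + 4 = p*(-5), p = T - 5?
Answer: 343/4 ≈ 85.750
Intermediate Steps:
p = -7 (p = -2 - 5 = -7)
N = 31 (N = -4 - 7*(-5) = -4 + 35 = 31)
(-10/(-50) + N/(-12))*(-75) - 93 = (-10/(-50) + 31/(-12))*(-75) - 93 = (-10*(-1/50) + 31*(-1/12))*(-75) - 93 = (⅕ - 31/12)*(-75) - 93 = -143/60*(-75) - 93 = 715/4 - 93 = 343/4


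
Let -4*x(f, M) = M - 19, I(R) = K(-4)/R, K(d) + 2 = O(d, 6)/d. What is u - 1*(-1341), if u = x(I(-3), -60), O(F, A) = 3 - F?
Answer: 5443/4 ≈ 1360.8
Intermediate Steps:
K(d) = -2 + (3 - d)/d
I(R) = -15/(4*R) (I(R) = (-3 + 3/(-4))/R = (-3 + 3*(-¼))/R = (-3 - ¾)/R = -15/(4*R))
x(f, M) = 19/4 - M/4 (x(f, M) = -(M - 19)/4 = -(-19 + M)/4 = 19/4 - M/4)
u = 79/4 (u = 19/4 - ¼*(-60) = 19/4 + 15 = 79/4 ≈ 19.750)
u - 1*(-1341) = 79/4 - 1*(-1341) = 79/4 + 1341 = 5443/4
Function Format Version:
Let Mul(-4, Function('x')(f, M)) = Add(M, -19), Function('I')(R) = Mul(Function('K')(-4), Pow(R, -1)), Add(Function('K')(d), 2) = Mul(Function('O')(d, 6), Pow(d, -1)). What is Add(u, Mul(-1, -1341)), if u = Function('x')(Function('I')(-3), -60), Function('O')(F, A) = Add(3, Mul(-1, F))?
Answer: Rational(5443, 4) ≈ 1360.8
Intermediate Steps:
Function('K')(d) = Add(-2, Mul(Pow(d, -1), Add(3, Mul(-1, d)))) (Function('K')(d) = Add(-2, Mul(Add(3, Mul(-1, d)), Pow(d, -1))) = Add(-2, Mul(Pow(d, -1), Add(3, Mul(-1, d)))))
Function('I')(R) = Mul(Rational(-15, 4), Pow(R, -1)) (Function('I')(R) = Mul(Add(-3, Mul(3, Pow(-4, -1))), Pow(R, -1)) = Mul(Add(-3, Mul(3, Rational(-1, 4))), Pow(R, -1)) = Mul(Add(-3, Rational(-3, 4)), Pow(R, -1)) = Mul(Rational(-15, 4), Pow(R, -1)))
Function('x')(f, M) = Add(Rational(19, 4), Mul(Rational(-1, 4), M)) (Function('x')(f, M) = Mul(Rational(-1, 4), Add(M, -19)) = Mul(Rational(-1, 4), Add(-19, M)) = Add(Rational(19, 4), Mul(Rational(-1, 4), M)))
u = Rational(79, 4) (u = Add(Rational(19, 4), Mul(Rational(-1, 4), -60)) = Add(Rational(19, 4), 15) = Rational(79, 4) ≈ 19.750)
Add(u, Mul(-1, -1341)) = Add(Rational(79, 4), Mul(-1, -1341)) = Add(Rational(79, 4), 1341) = Rational(5443, 4)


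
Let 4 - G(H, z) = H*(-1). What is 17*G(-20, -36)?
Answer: -272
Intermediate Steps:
G(H, z) = 4 + H (G(H, z) = 4 - H*(-1) = 4 - (-1)*H = 4 + H)
17*G(-20, -36) = 17*(4 - 20) = 17*(-16) = -272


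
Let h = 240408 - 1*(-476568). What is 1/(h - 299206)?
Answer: 1/417770 ≈ 2.3937e-6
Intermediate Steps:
h = 716976 (h = 240408 + 476568 = 716976)
1/(h - 299206) = 1/(716976 - 299206) = 1/417770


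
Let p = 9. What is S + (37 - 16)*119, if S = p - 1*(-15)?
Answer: 2523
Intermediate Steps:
S = 24 (S = 9 - 1*(-15) = 9 + 15 = 24)
S + (37 - 16)*119 = 24 + (37 - 16)*119 = 24 + 21*119 = 24 + 2499 = 2523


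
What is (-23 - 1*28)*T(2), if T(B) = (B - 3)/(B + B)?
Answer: 51/4 ≈ 12.750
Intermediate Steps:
T(B) = (-3 + B)/(2*B) (T(B) = (-3 + B)/((2*B)) = (-3 + B)*(1/(2*B)) = (-3 + B)/(2*B))
(-23 - 1*28)*T(2) = (-23 - 1*28)*((1/2)*(-3 + 2)/2) = (-23 - 28)*((1/2)*(1/2)*(-1)) = -51*(-1/4) = 51/4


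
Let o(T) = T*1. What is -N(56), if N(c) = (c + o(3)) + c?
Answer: -115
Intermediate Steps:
o(T) = T
N(c) = 3 + 2*c (N(c) = (c + 3) + c = (3 + c) + c = 3 + 2*c)
-N(56) = -(3 + 2*56) = -(3 + 112) = -1*115 = -115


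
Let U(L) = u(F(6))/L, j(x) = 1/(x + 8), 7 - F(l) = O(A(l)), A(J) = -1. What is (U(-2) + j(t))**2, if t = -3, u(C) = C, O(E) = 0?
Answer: 1089/100 ≈ 10.890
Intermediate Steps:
F(l) = 7 (F(l) = 7 - 1*0 = 7 + 0 = 7)
j(x) = 1/(8 + x)
U(L) = 7/L
(U(-2) + j(t))**2 = (7/(-2) + 1/(8 - 3))**2 = (7*(-1/2) + 1/5)**2 = (-7/2 + 1/5)**2 = (-33/10)**2 = 1089/100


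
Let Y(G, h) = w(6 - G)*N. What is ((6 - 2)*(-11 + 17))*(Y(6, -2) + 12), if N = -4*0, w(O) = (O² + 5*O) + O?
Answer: 288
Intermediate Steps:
w(O) = O² + 6*O
N = 0
Y(G, h) = 0 (Y(G, h) = ((6 - G)*(6 + (6 - G)))*0 = ((6 - G)*(12 - G))*0 = 0)
((6 - 2)*(-11 + 17))*(Y(6, -2) + 12) = ((6 - 2)*(-11 + 17))*(0 + 12) = (4*6)*12 = 24*12 = 288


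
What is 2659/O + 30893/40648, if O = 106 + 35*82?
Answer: 25002575/15121056 ≈ 1.6535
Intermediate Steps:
O = 2976 (O = 106 + 2870 = 2976)
2659/O + 30893/40648 = 2659/2976 + 30893/40648 = 25002575/15121056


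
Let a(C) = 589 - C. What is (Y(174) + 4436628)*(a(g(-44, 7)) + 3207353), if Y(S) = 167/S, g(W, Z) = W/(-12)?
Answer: 7429329561849785/522 ≈ 1.4232e+13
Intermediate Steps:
g(W, Z) = -W/12 (g(W, Z) = W*(-1/12) = -W/12)
(Y(174) + 4436628)*(a(g(-44, 7)) + 3207353) = (167/174 + 4436628)*((589 - (-1)*(-44)/12) + 3207353) = (167*(1/174) + 4436628)*((589 - 1*11/3) + 3207353) = (167/174 + 4436628)*((589 - 11/3) + 3207353) = 771973439*(1756/3 + 3207353)/174 = (771973439/174)*(9623815/3) = 7429329561849785/522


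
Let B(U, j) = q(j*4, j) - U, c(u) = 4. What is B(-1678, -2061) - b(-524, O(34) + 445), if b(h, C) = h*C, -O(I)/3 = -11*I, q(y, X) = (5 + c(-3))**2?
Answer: 822867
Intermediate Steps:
q(y, X) = 81 (q(y, X) = (5 + 4)**2 = 9**2 = 81)
O(I) = 33*I (O(I) = -(-33)*I = 33*I)
B(U, j) = 81 - U
b(h, C) = C*h
B(-1678, -2061) - b(-524, O(34) + 445) = (81 - 1*(-1678)) - (33*34 + 445)*(-524) = (81 + 1678) - (1122 + 445)*(-524) = 1759 - 1567*(-524) = 1759 - 1*(-821108) = 1759 + 821108 = 822867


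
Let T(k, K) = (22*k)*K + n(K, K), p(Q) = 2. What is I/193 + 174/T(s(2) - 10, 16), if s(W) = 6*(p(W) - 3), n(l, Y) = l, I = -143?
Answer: -139445/180648 ≈ -0.77192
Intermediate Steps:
s(W) = -6 (s(W) = 6*(2 - 3) = 6*(-1) = -6)
T(k, K) = K + 22*K*k (T(k, K) = (22*k)*K + K = 22*K*k + K = K + 22*K*k)
I/193 + 174/T(s(2) - 10, 16) = -143/193 + 174/((16*(1 + 22*(-6 - 10)))) = -143*1/193 + 174/((16*(1 + 22*(-16)))) = -143/193 + 174/((16*(1 - 352))) = -143/193 + 174/((16*(-351))) = -143/193 + 174/(-5616) = -143/193 + 174*(-1/5616) = -143/193 - 29/936 = -139445/180648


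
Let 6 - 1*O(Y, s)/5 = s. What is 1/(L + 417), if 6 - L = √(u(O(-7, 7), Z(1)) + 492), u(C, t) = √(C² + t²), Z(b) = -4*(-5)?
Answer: 1/(423 - √(492 + 5*√17)) ≈ 0.0024978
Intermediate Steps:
O(Y, s) = 30 - 5*s
Z(b) = 20
L = 6 - √(492 + 5*√17) (L = 6 - √(√((30 - 5*7)² + 20²) + 492) = 6 - √(√((30 - 35)² + 400) + 492) = 6 - √(√((-5)² + 400) + 492) = 6 - √(√(25 + 400) + 492) = 6 - √(√425 + 492) = 6 - √(5*√17 + 492) = 6 - √(492 + 5*√17) ≈ -16.641)
1/(L + 417) = 1/((6 - √(492 + 5*√17)) + 417) = 1/(423 - √(492 + 5*√17))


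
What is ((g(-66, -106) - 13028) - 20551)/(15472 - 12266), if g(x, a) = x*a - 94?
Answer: -3811/458 ≈ -8.3210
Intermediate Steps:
g(x, a) = -94 + a*x (g(x, a) = a*x - 94 = -94 + a*x)
((g(-66, -106) - 13028) - 20551)/(15472 - 12266) = (((-94 - 106*(-66)) - 13028) - 20551)/(15472 - 12266) = (((-94 + 6996) - 13028) - 20551)/3206 = ((6902 - 13028) - 20551)*(1/3206) = (-6126 - 20551)*(1/3206) = -26677*1/3206 = -3811/458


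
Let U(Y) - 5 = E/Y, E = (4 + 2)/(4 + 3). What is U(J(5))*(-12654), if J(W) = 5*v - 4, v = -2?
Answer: -3062268/49 ≈ -62495.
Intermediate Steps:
J(W) = -14 (J(W) = 5*(-2) - 4 = -10 - 4 = -14)
E = 6/7 ≈ 0.85714
U(Y) = 5 + 6/(7*Y)
U(J(5))*(-12654) = (5 + (6/7)/(-14))*(-12654) = (5 + (6/7)*(-1/14))*(-12654) = (5 - 3/49)*(-12654) = (242/49)*(-12654) = -3062268/49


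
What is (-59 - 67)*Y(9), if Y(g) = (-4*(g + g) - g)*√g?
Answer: 30618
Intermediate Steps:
Y(g) = -9*g^(3/2) (Y(g) = (-8*g - g)*√g = (-9*g)*√g = -9*g^(3/2))
(-59 - 67)*Y(9) = (-59 - 67)*(-9*9^(3/2)) = -(-1134)*27 = -126*(-243) = 30618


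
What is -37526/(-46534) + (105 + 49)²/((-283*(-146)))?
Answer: 663524903/480672953 ≈ 1.3804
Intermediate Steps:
-37526/(-46534) + (105 + 49)²/((-283*(-146))) = -37526*(-1/46534) + 154²/41318 = 18763/23267 + 23716*(1/41318) = 18763/23267 + 11858/20659 = 663524903/480672953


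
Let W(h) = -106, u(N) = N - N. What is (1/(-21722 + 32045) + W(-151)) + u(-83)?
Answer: -1094237/10323 ≈ -106.00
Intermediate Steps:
u(N) = 0
(1/(-21722 + 32045) + W(-151)) + u(-83) = (1/(-21722 + 32045) - 106) + 0 = (1/10323 - 106) + 0 = -1094237/10323 + 0 = -1094237/10323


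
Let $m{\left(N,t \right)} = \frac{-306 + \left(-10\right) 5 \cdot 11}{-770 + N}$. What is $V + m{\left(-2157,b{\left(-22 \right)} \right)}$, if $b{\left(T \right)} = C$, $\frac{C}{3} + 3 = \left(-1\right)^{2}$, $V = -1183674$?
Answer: $- \frac{3464612942}{2927} \approx -1.1837 \cdot 10^{6}$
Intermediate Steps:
$C = -6$ ($C = -9 + 3 \left(-1\right)^{2} = -9 + 3 \cdot 1 = -9 + 3 = -6$)
$b{\left(T \right)} = -6$
$m{\left(N,t \right)} = - \frac{856}{-770 + N}$ ($m{\left(N,t \right)} = \frac{-306 - 550}{-770 + N} = - \frac{856}{-770 + N}$)
$V + m{\left(-2157,b{\left(-22 \right)} \right)} = -1183674 - \frac{856}{-770 - 2157} = -1183674 - \frac{856}{-2927} = -1183674 - - \frac{856}{2927} = -1183674 + \frac{856}{2927} = - \frac{3464612942}{2927}$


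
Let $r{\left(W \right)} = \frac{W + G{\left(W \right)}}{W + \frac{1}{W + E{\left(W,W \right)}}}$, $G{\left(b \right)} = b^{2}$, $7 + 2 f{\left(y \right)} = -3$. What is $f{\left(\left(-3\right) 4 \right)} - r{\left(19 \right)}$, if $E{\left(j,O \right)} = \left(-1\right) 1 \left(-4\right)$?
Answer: $- \frac{5465}{219} \approx -24.954$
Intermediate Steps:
$f{\left(y \right)} = -5$ ($f{\left(y \right)} = - \frac{7}{2} + \frac{1}{2} \left(-3\right) = - \frac{7}{2} - \frac{3}{2} = -5$)
$E{\left(j,O \right)} = 4$ ($E{\left(j,O \right)} = \left(-1\right) \left(-4\right) = 4$)
$r{\left(W \right)} = \frac{W + W^{2}}{W + \frac{1}{4 + W}}$ ($r{\left(W \right)} = \frac{W + W^{2}}{W + \frac{1}{W + 4}} = \frac{W + W^{2}}{W + \frac{1}{4 + W}}$)
$f{\left(\left(-3\right) 4 \right)} - r{\left(19 \right)} = -5 - \frac{19 \left(4 + 19^{2} + 5 \cdot 19\right)}{1 + 19^{2} + 4 \cdot 19} = -5 - \frac{19 \left(4 + 361 + 95\right)}{1 + 361 + 76} = -5 - 19 \cdot \frac{1}{438} \cdot 460 = -5 - \frac{4370}{219} = - \frac{5465}{219}$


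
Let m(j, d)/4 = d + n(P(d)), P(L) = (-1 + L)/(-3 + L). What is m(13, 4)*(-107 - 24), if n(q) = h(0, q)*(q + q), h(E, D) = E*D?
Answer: -2096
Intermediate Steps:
h(E, D) = D*E
P(L) = (-1 + L)/(-3 + L)
n(q) = 0 (n(q) = (q*0)*(q + q) = 0*(2*q) = 0)
m(j, d) = 4*d (m(j, d) = 4*(d + 0) = 4*d)
m(13, 4)*(-107 - 24) = (4*4)*(-107 - 24) = 16*(-131) = -2096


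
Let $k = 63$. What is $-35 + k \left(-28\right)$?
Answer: $-1799$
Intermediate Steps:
$-35 + k \left(-28\right) = -35 + 63 \left(-28\right) = -35 - 1764 = -1799$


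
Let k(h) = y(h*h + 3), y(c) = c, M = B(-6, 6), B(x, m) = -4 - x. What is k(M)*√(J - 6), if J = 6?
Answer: 0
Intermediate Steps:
M = 2 (M = -4 - 1*(-6) = -4 + 6 = 2)
k(h) = 3 + h² (k(h) = h*h + 3 = h² + 3 = 3 + h²)
k(M)*√(J - 6) = (3 + 2²)*√(6 - 6) = (3 + 4)*√0 = 7*0 = 0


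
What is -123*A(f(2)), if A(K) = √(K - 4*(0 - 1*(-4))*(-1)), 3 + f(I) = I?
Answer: -123*√15 ≈ -476.38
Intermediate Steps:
f(I) = -3 + I
A(K) = √(16 + K) (A(K) = √(K - 4*(0 + 4)*(-1)) = √(K - 4*4*(-1)) = √(K - 16*(-1)) = √(K + 16) = √(16 + K))
-123*A(f(2)) = -123*√(16 + (-3 + 2)) = -123*√(16 - 1) = -123*√15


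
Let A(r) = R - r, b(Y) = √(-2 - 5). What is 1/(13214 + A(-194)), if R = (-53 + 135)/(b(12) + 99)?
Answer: 65756891/881722820962 + 41*I*√7/881722820962 ≈ 7.4578e-5 + 1.2303e-10*I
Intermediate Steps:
b(Y) = I*√7 (b(Y) = √(-7) = I*√7)
R = 82/(99 + I*√7) (R = (-53 + 135)/(I*√7 + 99) = 82/(99 + I*√7) ≈ 0.82769 - 0.02212*I)
A(r) = 4059/4904 - r - 41*I*√7/4904 (A(r) = (4059/4904 - 41*I*√7/4904) - r = 4059/4904 - r - 41*I*√7/4904)
1/(13214 + A(-194)) = 1/(13214 + (4059/4904 - 1*(-194) - 41*I*√7/4904)) = 1/(13214 + (4059/4904 + 194 - 41*I*√7/4904)) = 1/(13214 + (955435/4904 - 41*I*√7/4904)) = 1/(65756891/4904 - 41*I*√7/4904)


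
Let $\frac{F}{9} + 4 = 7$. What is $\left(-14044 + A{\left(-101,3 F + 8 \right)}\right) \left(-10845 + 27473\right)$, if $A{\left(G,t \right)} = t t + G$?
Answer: $-103492672$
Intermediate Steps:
$F = 27$ ($F = -36 + 9 \cdot 7 = -36 + 63 = 27$)
$A{\left(G,t \right)} = G + t^{2}$ ($A{\left(G,t \right)} = t^{2} + G = G + t^{2}$)
$\left(-14044 + A{\left(-101,3 F + 8 \right)}\right) \left(-10845 + 27473\right) = \left(-14044 - \left(101 - \left(3 \cdot 27 + 8\right)^{2}\right)\right) \left(-10845 + 27473\right) = \left(-14044 - \left(101 - \left(81 + 8\right)^{2}\right)\right) 16628 = \left(-14044 - \left(101 - 89^{2}\right)\right) 16628 = \left(-14044 + \left(-101 + 7921\right)\right) 16628 = \left(-14044 + 7820\right) 16628 = \left(-6224\right) 16628 = -103492672$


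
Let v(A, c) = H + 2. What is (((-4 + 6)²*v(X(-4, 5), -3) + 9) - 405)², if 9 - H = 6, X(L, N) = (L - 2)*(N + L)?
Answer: 141376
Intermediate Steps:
X(L, N) = (-2 + L)*(L + N)
H = 3 (H = 9 - 1*6 = 9 - 6 = 3)
v(A, c) = 5 (v(A, c) = 3 + 2 = 5)
(((-4 + 6)²*v(X(-4, 5), -3) + 9) - 405)² = (((-4 + 6)²*5 + 9) - 405)² = ((2²*5 + 9) - 405)² = ((4*5 + 9) - 405)² = ((20 + 9) - 405)² = (29 - 405)² = (-376)² = 141376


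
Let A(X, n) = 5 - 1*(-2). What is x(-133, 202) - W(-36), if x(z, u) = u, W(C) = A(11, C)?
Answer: 195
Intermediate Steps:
A(X, n) = 7 (A(X, n) = 5 + 2 = 7)
W(C) = 7
x(-133, 202) - W(-36) = 202 - 1*7 = 202 - 7 = 195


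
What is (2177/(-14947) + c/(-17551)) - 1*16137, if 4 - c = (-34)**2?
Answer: -4233317608772/262334797 ≈ -16137.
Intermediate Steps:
c = -1152 (c = 4 - 1*(-34)**2 = 4 - 1*1156 = 4 - 1156 = -1152)
(2177/(-14947) + c/(-17551)) - 1*16137 = (2177/(-14947) - 1152/(-17551)) - 1*16137 = (2177*(-1/14947) - 1152*(-1/17551)) - 16137 = (-2177/14947 + 1152/17551) - 16137 = -20989583/262334797 - 16137 = -4233317608772/262334797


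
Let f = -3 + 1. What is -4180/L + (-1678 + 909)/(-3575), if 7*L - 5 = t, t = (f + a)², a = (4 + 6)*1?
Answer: -104551439/246675 ≈ -423.84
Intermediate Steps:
a = 10 (a = 10*1 = 10)
f = -2
t = 64 (t = (-2 + 10)² = 8² = 64)
L = 69/7 (L = 5/7 + (⅐)*64 = 5/7 + 64/7 = 69/7 ≈ 9.8571)
-4180/L + (-1678 + 909)/(-3575) = -4180/(1*(69/7)) + (-1678 + 909)/(-3575) = -4180/69/7 - 769*(-1/3575) = -4180*7/69 + 769/3575 = -29260/69 + 769/3575 = -104551439/246675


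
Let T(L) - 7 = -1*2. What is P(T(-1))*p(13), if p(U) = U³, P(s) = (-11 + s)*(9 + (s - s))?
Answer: -118638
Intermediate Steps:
T(L) = 5 (T(L) = 7 - 1*2 = 7 - 2 = 5)
P(s) = -99 + 9*s (P(s) = (-11 + s)*(9 + 0) = (-11 + s)*9 = -99 + 9*s)
P(T(-1))*p(13) = (-99 + 9*5)*13³ = (-99 + 45)*2197 = -54*2197 = -118638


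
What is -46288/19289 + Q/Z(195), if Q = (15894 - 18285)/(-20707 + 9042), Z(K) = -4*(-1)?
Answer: -2113678081/900024740 ≈ -2.3485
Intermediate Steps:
Z(K) = 4
Q = 2391/11665 (Q = -2391/(-11665) = -2391*(-1/11665) = 2391/11665 ≈ 0.20497)
-46288/19289 + Q/Z(195) = -46288/19289 + (2391/11665)/4 = -46288*1/19289 + (2391/11665)*(¼) = -46288/19289 + 2391/46660 = -2113678081/900024740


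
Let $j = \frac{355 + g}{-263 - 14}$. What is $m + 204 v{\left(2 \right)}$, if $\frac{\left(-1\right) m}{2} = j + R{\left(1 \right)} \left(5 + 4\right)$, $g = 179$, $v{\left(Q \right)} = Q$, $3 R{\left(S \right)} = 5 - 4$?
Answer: $\frac{112422}{277} \approx 405.86$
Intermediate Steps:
$R{\left(S \right)} = \frac{1}{3}$ ($R{\left(S \right)} = \frac{5 - 4}{3} = \frac{1}{3} \cdot 1 = \frac{1}{3}$)
$j = - \frac{534}{277}$ ($j = \frac{355 + 179}{-263 - 14} = \frac{534}{-277} = 534 \left(- \frac{1}{277}\right) = - \frac{534}{277} \approx -1.9278$)
$m = - \frac{594}{277}$ ($m = - 2 \left(- \frac{534}{277} + \frac{5 + 4}{3}\right) = - 2 \left(- \frac{534}{277} + \frac{1}{3} \cdot 9\right) = - 2 \left(- \frac{534}{277} + 3\right) = \left(-2\right) \frac{297}{277} = - \frac{594}{277} \approx -2.1444$)
$m + 204 v{\left(2 \right)} = - \frac{594}{277} + 204 \cdot 2 = - \frac{594}{277} + 408 = \frac{112422}{277}$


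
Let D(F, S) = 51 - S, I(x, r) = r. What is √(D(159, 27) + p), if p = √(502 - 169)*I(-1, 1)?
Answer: √(24 + 3*√37) ≈ 6.4999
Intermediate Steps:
p = 3*√37 (p = √(502 - 169)*1 = √333*1 = (3*√37)*1 = 3*√37 ≈ 18.248)
√(D(159, 27) + p) = √((51 - 1*27) + 3*√37) = √((51 - 27) + 3*√37) = √(24 + 3*√37)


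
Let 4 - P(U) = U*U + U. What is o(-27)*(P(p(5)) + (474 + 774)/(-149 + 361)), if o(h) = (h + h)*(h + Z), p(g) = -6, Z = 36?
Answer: 518076/53 ≈ 9775.0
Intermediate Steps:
P(U) = 4 - U - U² (P(U) = 4 - (U*U + U) = 4 - (U² + U) = 4 - (U + U²) = 4 + (-U - U²) = 4 - U - U²)
o(h) = 2*h*(36 + h) (o(h) = (h + h)*(h + 36) = (2*h)*(36 + h) = 2*h*(36 + h))
o(-27)*(P(p(5)) + (474 + 774)/(-149 + 361)) = (2*(-27)*(36 - 27))*((4 - 1*(-6) - 1*(-6)²) + (474 + 774)/(-149 + 361)) = (2*(-27)*9)*((4 + 6 - 1*36) + 1248/212) = -486*((4 + 6 - 36) + 1248*(1/212)) = -486*(-26 + 312/53) = -486*(-1066/53) = 518076/53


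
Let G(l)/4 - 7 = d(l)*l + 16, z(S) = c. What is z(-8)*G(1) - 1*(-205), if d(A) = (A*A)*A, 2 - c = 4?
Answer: 13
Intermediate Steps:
c = -2 (c = 2 - 1*4 = 2 - 4 = -2)
z(S) = -2
d(A) = A**3 (d(A) = A**2*A = A**3)
G(l) = 92 + 4*l**4 (G(l) = 28 + 4*(l**3*l + 16) = 28 + 4*(l**4 + 16) = 28 + 4*(16 + l**4) = 28 + (64 + 4*l**4) = 92 + 4*l**4)
z(-8)*G(1) - 1*(-205) = -2*(92 + 4*1**4) - 1*(-205) = -2*(92 + 4*1) + 205 = -2*(92 + 4) + 205 = -2*96 + 205 = -192 + 205 = 13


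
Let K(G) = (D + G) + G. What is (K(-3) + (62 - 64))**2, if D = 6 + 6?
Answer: 16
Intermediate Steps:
D = 12
K(G) = 12 + 2*G (K(G) = (12 + G) + G = 12 + 2*G)
(K(-3) + (62 - 64))**2 = ((12 + 2*(-3)) + (62 - 64))**2 = ((12 - 6) - 2)**2 = (6 - 2)**2 = 4**2 = 16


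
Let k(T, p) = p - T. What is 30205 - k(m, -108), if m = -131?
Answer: 30182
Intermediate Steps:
30205 - k(m, -108) = 30205 - (-108 - 1*(-131)) = 30205 - (-108 + 131) = 30205 - 1*23 = 30205 - 23 = 30182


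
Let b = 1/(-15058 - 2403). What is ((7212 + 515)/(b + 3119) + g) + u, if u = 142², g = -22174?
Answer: -109331403433/54460858 ≈ -2007.5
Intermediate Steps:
b = -1/17461 (b = 1/(-17461) = -1/17461 ≈ -5.7271e-5)
u = 20164
((7212 + 515)/(b + 3119) + g) + u = ((7212 + 515)/(-1/17461 + 3119) - 22174) + 20164 = (7727/(54460858/17461) - 22174) + 20164 = (7727*(17461/54460858) - 22174) + 20164 = (134921147/54460858 - 22174) + 20164 = -1207480144145/54460858 + 20164 = -109331403433/54460858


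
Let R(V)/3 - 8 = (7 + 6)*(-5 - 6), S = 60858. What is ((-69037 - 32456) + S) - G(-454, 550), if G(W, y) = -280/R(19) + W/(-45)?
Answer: -16461541/405 ≈ -40646.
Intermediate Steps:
R(V) = -405 (R(V) = 24 + 3*((7 + 6)*(-5 - 6)) = 24 + 3*(13*(-11)) = 24 + 3*(-143) = 24 - 429 = -405)
G(W, y) = 56/81 - W/45 (G(W, y) = -280/(-405) + W/(-45) = -280*(-1/405) + W*(-1/45) = 56/81 - W/45)
((-69037 - 32456) + S) - G(-454, 550) = ((-69037 - 32456) + 60858) - (56/81 - 1/45*(-454)) = (-101493 + 60858) - (56/81 + 454/45) = -40635 - 1*4366/405 = -40635 - 4366/405 = -16461541/405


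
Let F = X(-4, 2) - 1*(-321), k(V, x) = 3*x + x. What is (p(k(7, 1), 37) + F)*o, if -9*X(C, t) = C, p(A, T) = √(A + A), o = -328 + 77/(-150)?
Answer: -142558361/1350 - 49277*√2/75 ≈ -1.0653e+5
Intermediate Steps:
o = -49277/150 (o = -328 + 77*(-1/150) = -328 - 77/150 = -49277/150 ≈ -328.51)
k(V, x) = 4*x
p(A, T) = √2*√A (p(A, T) = √(2*A) = √2*√A)
X(C, t) = -C/9
F = 2893/9 (F = -⅑*(-4) - 1*(-321) = 4/9 + 321 = 2893/9 ≈ 321.44)
(p(k(7, 1), 37) + F)*o = (√2*√(4*1) + 2893/9)*(-49277/150) = (√2*√4 + 2893/9)*(-49277/150) = (√2*2 + 2893/9)*(-49277/150) = (2*√2 + 2893/9)*(-49277/150) = (2893/9 + 2*√2)*(-49277/150) = -142558361/1350 - 49277*√2/75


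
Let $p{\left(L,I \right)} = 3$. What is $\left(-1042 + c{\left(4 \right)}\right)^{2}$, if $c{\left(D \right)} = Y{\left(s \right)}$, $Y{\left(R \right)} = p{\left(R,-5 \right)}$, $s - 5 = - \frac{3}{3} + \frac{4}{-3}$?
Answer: $1079521$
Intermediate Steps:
$s = \frac{8}{3}$ ($s = 5 + \left(- \frac{3}{3} + \frac{4}{-3}\right) = 5 + \left(\left(-3\right) \frac{1}{3} + 4 \left(- \frac{1}{3}\right)\right) = 5 - \frac{7}{3} = \frac{8}{3} \approx 2.6667$)
$Y{\left(R \right)} = 3$
$c{\left(D \right)} = 3$
$\left(-1042 + c{\left(4 \right)}\right)^{2} = \left(-1042 + 3\right)^{2} = \left(-1039\right)^{2} = 1079521$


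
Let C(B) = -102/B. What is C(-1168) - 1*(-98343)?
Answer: 57432363/584 ≈ 98343.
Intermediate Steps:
C(-1168) - 1*(-98343) = -102/(-1168) - 1*(-98343) = -102*(-1/1168) + 98343 = 51/584 + 98343 = 57432363/584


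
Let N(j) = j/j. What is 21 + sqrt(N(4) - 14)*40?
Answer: 21 + 40*I*sqrt(13) ≈ 21.0 + 144.22*I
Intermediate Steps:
N(j) = 1
21 + sqrt(N(4) - 14)*40 = 21 + sqrt(1 - 14)*40 = 21 + sqrt(-13)*40 = 21 + (I*sqrt(13))*40 = 21 + 40*I*sqrt(13)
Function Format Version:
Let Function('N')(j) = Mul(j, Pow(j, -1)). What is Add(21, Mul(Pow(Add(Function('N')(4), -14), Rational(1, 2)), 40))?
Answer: Add(21, Mul(40, I, Pow(13, Rational(1, 2)))) ≈ Add(21.000, Mul(144.22, I))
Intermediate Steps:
Function('N')(j) = 1
Add(21, Mul(Pow(Add(Function('N')(4), -14), Rational(1, 2)), 40)) = Add(21, Mul(Pow(Add(1, -14), Rational(1, 2)), 40)) = Add(21, Mul(Pow(-13, Rational(1, 2)), 40)) = Add(21, Mul(Mul(I, Pow(13, Rational(1, 2))), 40)) = Add(21, Mul(40, I, Pow(13, Rational(1, 2))))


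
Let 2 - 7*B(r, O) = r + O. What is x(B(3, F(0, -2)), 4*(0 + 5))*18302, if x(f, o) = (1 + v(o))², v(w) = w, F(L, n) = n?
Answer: 8071182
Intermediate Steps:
B(r, O) = 2/7 - O/7 - r/7 (B(r, O) = 2/7 - (r + O)/7 = 2/7 - (O + r)/7 = 2/7 + (-O/7 - r/7) = 2/7 - O/7 - r/7)
x(f, o) = (1 + o)²
x(B(3, F(0, -2)), 4*(0 + 5))*18302 = (1 + 4*(0 + 5))²*18302 = (1 + 4*5)²*18302 = (1 + 20)²*18302 = 21²*18302 = 441*18302 = 8071182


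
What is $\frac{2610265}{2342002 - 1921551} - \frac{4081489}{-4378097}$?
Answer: $\frac{13144059497244}{1840775261747} \approx 7.1405$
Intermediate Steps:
$\frac{2610265}{2342002 - 1921551} - \frac{4081489}{-4378097} = \frac{2610265}{420451} - - \frac{4081489}{4378097} = 2610265 \cdot \frac{1}{420451} + \frac{4081489}{4378097} = \frac{2610265}{420451} + \frac{4081489}{4378097} = \frac{13144059497244}{1840775261747}$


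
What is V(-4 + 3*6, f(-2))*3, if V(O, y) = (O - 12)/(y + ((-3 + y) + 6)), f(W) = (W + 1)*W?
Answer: 6/7 ≈ 0.85714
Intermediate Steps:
f(W) = W*(1 + W) (f(W) = (1 + W)*W = W*(1 + W))
V(O, y) = (-12 + O)/(3 + 2*y) (V(O, y) = (-12 + O)/(y + (3 + y)) = (-12 + O)/(3 + 2*y))
V(-4 + 3*6, f(-2))*3 = ((-12 + (-4 + 3*6))/(3 + 2*(-2*(1 - 2))))*3 = ((-12 + (-4 + 18))/(3 + 2*(-2*(-1))))*3 = ((-12 + 14)/(3 + 2*2))*3 = (2/(3 + 4))*3 = (2/7)*3 = 6/7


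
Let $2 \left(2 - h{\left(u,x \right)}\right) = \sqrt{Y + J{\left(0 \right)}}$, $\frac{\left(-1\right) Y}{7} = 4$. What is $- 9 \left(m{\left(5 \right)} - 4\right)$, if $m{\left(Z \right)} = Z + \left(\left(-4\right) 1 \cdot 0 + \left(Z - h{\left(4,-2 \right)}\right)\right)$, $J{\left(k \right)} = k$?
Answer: $-36 - 9 i \sqrt{7} \approx -36.0 - 23.812 i$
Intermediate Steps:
$Y = -28$ ($Y = \left(-7\right) 4 = -28$)
$h{\left(u,x \right)} = 2 - i \sqrt{7}$ ($h{\left(u,x \right)} = 2 - \frac{\sqrt{-28 + 0}}{2} = 2 - \frac{\sqrt{-28}}{2} = 2 - \frac{2 i \sqrt{7}}{2} = 2 - i \sqrt{7}$)
$m{\left(Z \right)} = -2 + 2 Z + i \sqrt{7}$ ($m{\left(Z \right)} = Z - \left(2 - Z - i \sqrt{7} - \left(-4\right) 1 \cdot 0\right) = Z - \left(2 - Z - i \sqrt{7}\right) = Z + \left(0 + \left(-2 + Z + i \sqrt{7}\right)\right) = Z + \left(-2 + Z + i \sqrt{7}\right) = -2 + 2 Z + i \sqrt{7}$)
$- 9 \left(m{\left(5 \right)} - 4\right) = - 9 \left(\left(-2 + 2 \cdot 5 + i \sqrt{7}\right) - 4\right) = - 9 \left(\left(-2 + 10 + i \sqrt{7}\right) - 4\right) = - 9 \left(\left(8 + i \sqrt{7}\right) - 4\right) = - 9 \left(4 + i \sqrt{7}\right) = -36 - 9 i \sqrt{7}$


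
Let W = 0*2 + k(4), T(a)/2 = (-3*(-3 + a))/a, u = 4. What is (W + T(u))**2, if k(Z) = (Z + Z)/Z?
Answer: 1/4 ≈ 0.25000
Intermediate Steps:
k(Z) = 2 (k(Z) = (2*Z)/Z = 2)
T(a) = 2*(9 - 3*a)/a (T(a) = 2*((-3*(-3 + a))/a) = 2*((9 - 3*a)/a) = 2*(9 - 3*a)/a)
W = 2 (W = 0*2 + 2 = 0 + 2 = 2)
(W + T(u))**2 = (2 + (-6 + 18/4))**2 = (2 + (-6 + 18*(1/4)))**2 = (2 + (-6 + 9/2))**2 = (2 - 3/2)**2 = (1/2)**2 = 1/4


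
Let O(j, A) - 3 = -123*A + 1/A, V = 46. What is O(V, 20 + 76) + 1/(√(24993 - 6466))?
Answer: -1133279/96 + √18527/18527 ≈ -11805.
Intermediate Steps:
O(j, A) = 3 + 1/A - 123*A (O(j, A) = 3 + (-123*A + 1/A) = 3 + (1/A - 123*A) = 3 + 1/A - 123*A)
O(V, 20 + 76) + 1/(√(24993 - 6466)) = (3 + 1/(20 + 76) - 123*(20 + 76)) + 1/(√(24993 - 6466)) = (3 + 1/96 - 123*96) + 1/(√18527) = (3 + 1/96 - 11808) + √18527/18527 = -1133279/96 + √18527/18527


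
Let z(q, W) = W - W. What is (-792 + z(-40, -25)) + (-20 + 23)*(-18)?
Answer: -846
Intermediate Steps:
z(q, W) = 0
(-792 + z(-40, -25)) + (-20 + 23)*(-18) = (-792 + 0) + (-20 + 23)*(-18) = -792 + 3*(-18) = -792 - 54 = -846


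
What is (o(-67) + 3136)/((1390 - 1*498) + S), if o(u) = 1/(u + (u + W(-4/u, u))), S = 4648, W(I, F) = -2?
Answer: 85299/150688 ≈ 0.56606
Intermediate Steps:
o(u) = 1/(-2 + 2*u) (o(u) = 1/(u + (u - 2)) = 1/(u + (-2 + u)) = 1/(-2 + 2*u))
(o(-67) + 3136)/((1390 - 1*498) + S) = (1/(2*(-1 - 67)) + 3136)/((1390 - 1*498) + 4648) = ((1/2)/(-68) + 3136)/((1390 - 498) + 4648) = ((1/2)*(-1/68) + 3136)/(892 + 4648) = (-1/136 + 3136)/5540 = (426495/136)*(1/5540) = 85299/150688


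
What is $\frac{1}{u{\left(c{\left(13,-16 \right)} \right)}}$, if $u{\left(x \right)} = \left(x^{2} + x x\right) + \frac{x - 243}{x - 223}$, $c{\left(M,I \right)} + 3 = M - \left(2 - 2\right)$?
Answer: $\frac{213}{42833} \approx 0.0049728$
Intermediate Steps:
$c{\left(M,I \right)} = -3 + M$ ($c{\left(M,I \right)} = -3 + \left(M - \left(2 - 2\right)\right) = -3 + \left(M - 0\right) = -3 + \left(M + 0\right) = -3 + M$)
$u{\left(x \right)} = 2 x^{2} + \frac{-243 + x}{-223 + x}$ ($u{\left(x \right)} = \left(x^{2} + x^{2}\right) + \frac{-243 + x}{-223 + x} = 2 x^{2} + \frac{-243 + x}{-223 + x}$)
$\frac{1}{u{\left(c{\left(13,-16 \right)} \right)}} = \frac{1}{\frac{1}{-223 + \left(-3 + 13\right)} \left(-243 + \left(-3 + 13\right) - 446 \left(-3 + 13\right)^{2} + 2 \left(-3 + 13\right)^{3}\right)} = \frac{1}{\frac{1}{-223 + 10} \left(-243 + 10 - 446 \cdot 10^{2} + 2 \cdot 10^{3}\right)} = \frac{1}{\frac{1}{-213} \left(-243 + 10 - 44600 + 2 \cdot 1000\right)} = \frac{1}{\left(- \frac{1}{213}\right) \left(-243 + 10 - 44600 + 2000\right)} = \frac{1}{\left(- \frac{1}{213}\right) \left(-42833\right)} = \frac{1}{\frac{42833}{213}} = \frac{213}{42833}$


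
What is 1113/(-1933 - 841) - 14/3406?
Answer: -1914857/4724122 ≈ -0.40534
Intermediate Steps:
1113/(-1933 - 841) - 14/3406 = 1113/(-2774) - 14*1/3406 = 1113*(-1/2774) - 7/1703 = -1113/2774 - 7/1703 = -1914857/4724122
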